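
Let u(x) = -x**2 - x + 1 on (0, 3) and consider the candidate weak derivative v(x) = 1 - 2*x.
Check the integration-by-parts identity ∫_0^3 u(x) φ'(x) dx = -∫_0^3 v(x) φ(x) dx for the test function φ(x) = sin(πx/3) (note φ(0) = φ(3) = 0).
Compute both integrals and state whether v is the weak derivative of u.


LHS = 24/π, RHS = 12/π. No, v is not the weak derivative of u.

u(x) = -x**2 - x + 1, classical derivative u'(x) = -2*x - 1.
φ(x) = sin(πx/3), so φ'(x) = π*cos(π*x/3)/3.
Note φ(0) = φ(3) = 0, so the boundary term u·φ vanishes.
LHS = ∫_0^3 u(x) φ'(x) dx = ∫_0^3 (-π*x^2*cos(π*x/3)/3 - π*x*cos(π*x/3)/3 + π*cos(π*x/3)/3) dx. Term by term:
  ∫_0^3 π*cos(π*x/3)/3 dx = 0;  ∫_0^3 -π*x*cos(π*x/3)/3 dx = 6/π;  ∫_0^3 -π*x^2*cos(π*x/3)/3 dx = 18/π.
Sum: 0 + 6/π + 18/π = 24/π.
So LHS = 24/π.
∫_0^3 v(x) φ(x) dx = ∫_0^3 (-2*x*sin(π*x/3) + sin(π*x/3)) dx. Term by term:
  ∫_0^3 -2*x*sin(π*x/3) dx = -18/π;  ∫_0^3 sin(π*x/3) dx = 6/π.
Sum: -18/π + 6/π = -12/π.
So RHS = -∫_0^3 v(x) φ(x) dx = 12/π.
LHS − RHS = 12/π ≠ 0, so the identity fails.
(For a valid weak derivative the identity must hold for EVERY test function, in particular this one. The failure shows v is NOT the weak derivative of u.)
Correct weak derivative would be u'(x) = -2*x - 1.


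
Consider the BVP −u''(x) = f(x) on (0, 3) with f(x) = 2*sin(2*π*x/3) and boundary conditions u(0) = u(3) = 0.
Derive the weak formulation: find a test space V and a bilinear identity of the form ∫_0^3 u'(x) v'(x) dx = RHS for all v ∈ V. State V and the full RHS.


V = H^1_0(0, 3) (so v(0) = v(3) = 0); weak form: ∫_0^3 u'v' dx = ∫_0^3 (2*sin(2*π*x/3)) v dx for all v ∈ V.

Multiply both sides by a test function v and integrate from 0 to 3:
  ∫_0^3 −u''(x) v(x) dx = ∫_0^3 f(x) v(x) dx.
Integrate the LHS by parts once:
  ∫_0^3 −u'' v dx = −[u'(x) v(x)]_0^3 + ∫_0^3 u'(x) v'(x) dx.
Thus ∫_0^3 u'(x) v'(x) dx = ∫_0^3 f(x) v(x) dx + [u'(x) v(x)]_0^3.
Choose V so that boundary terms are either known or forced to vanish.
u is Dirichlet: u(0) = u(3) = 0. Let V = H^1_0(0, 3); then v(0) = v(3) = 0, and [u' v]_0^3 = 0.
Weak formulation: find u (satisfying any essential BC) such that ∫_0^3 u'(x) v'(x) dx = ∫_0^3 f v dx for all v ∈ V.
Substituting f(x) = 2*sin(2*π*x/3), the right-hand side is ∫_0^3 (2*sin(2*π*x/3)) v dx.


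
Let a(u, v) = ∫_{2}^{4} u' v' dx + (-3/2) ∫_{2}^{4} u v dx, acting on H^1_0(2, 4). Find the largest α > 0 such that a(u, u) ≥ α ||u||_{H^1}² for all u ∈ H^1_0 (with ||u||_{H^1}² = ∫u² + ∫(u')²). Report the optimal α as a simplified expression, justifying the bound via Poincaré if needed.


α = (-6 + π^2)/(4 + π^2)

Coercivity of a(·,·) on H^1_0(2, 4) means a(u, u) ≥ α ||u||_{H^1}² for every u ∈ H^1_0.
The interval has length L = 2, and Poincaré/coercivity depend only on L. Here a(u, u) = ∫(u')² + (-3/2)·∫u².
Here c = -3/2 < 0 with |c| < (π/L)² = π^2/4, so coercivity still holds. The condition a(u,u) ≥ α||u||_{H^1}² reads (1−α)∫(u')² ≥ (α−c)∫u². Any admissible α is ≤ 1 (rapidly oscillating u have ∫u²/∫(u')² → 0), and α = 1 would force 0 ≥ (1−c)∫u², impossible since c < 1; so 1−α > 0. By the sharp Poincaré inequality on H^1_0 of an interval of length L, ∫(u')² ≥ (π/L)²∫u² with equality for the first sine mode sin(π(x−x₀)/L) (x₀ the left endpoint), so the inequality holds for all u iff (1−α)(π/L)² ≥ α − c, i.e. α ≤ ((π/L)² + c)/((π/L)² + 1) = (1 + c(L/π)²)/(1 + (L/π)²). (Direct route, valid since c ≤ 0: Poincaré gives c∫u² ≥ c(L/π)²∫(u')², so a(u,u) ≥ (1 + c(L/π)²)∫(u')², while ||u||_{H^1}² ≤ (1 + (L/π)²)∫(u')²; dividing yields the same α.) With (π/L)² = π^2/4 and c = -3/2, the largest admissible constant is α = ((π/L)² + c)/((π/L)² + 1).
Simplifying, α = (-6 + π^2)/(4 + π^2).


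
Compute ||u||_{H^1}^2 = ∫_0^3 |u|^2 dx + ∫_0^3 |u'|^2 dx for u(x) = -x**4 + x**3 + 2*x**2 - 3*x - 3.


||u||_{H^1}^2 = 360279/140

The H^1 norm (squared) on an interval (0, L) is
  ||u||_{H^1}^2 = ∫_0^L u(x)^2 dx + ∫_0^L u'(x)^2 dx.
Compute u'(x) = -4*x**3 + 3*x**2 + 4*x - 3.
Then u(x)^2 = x**8 - 2*x**7 - 3*x**6 + 10*x**5 + 4*x**4 - 18*x**3 - 3*x**2 + 18*x + 9 and u'(x)^2 = 16*x**6 - 24*x**5 - 23*x**4 + 48*x**3 - 2*x**2 - 24*x + 9.
Integrate each monomial from 0 to 3 using ∫_0^3 c·x^n dx = c·3^(n+1)/(n+1):
  ∫_0^3 u(x)^2 dx = ∫_0^3 (x^8 - 2*x^7 - 3*x^6 + 10*x^5 + 4*x^4 - 18*x^3 - 3*x^2 + 18*x + 9) dx. Term by term:
    ∫_0^3 x^8 dx = 2187;  ∫_0^3 -2*x^7 dx = -6561/4;  ∫_0^3 -3*x^6 dx = -6561/7;
    ∫_0^3 10*x^5 dx = 1215;  ∫_0^3 4*x^4 dx = 972/5;  ∫_0^3 -18*x^3 dx = -729/2;
    ∫_0^3 -3*x^2 dx = -27;  ∫_0^3 18*x dx = 81;  ∫_0^3 9 dx = 27.
  Sum: 2187 − 6561/4 − 6561/7 + 1215 + 972/5 − 729/2 − 27 + 81 + 27 = 102951/140.
  ∫_0^3 u'(x)^2 dx = ∫_0^3 (16*x^6 - 24*x^5 - 23*x^4 + 48*x^3 - 2*x^2 - 24*x + 9) dx. Term by term:
    ∫_0^3 16*x^6 dx = 34992/7;  ∫_0^3 -24*x^5 dx = -2916;  ∫_0^3 -23*x^4 dx = -5589/5;
    ∫_0^3 48*x^3 dx = 972;  ∫_0^3 -2*x^2 dx = -18;  ∫_0^3 -24*x dx = -108;
    ∫_0^3 9 dx = 27.
  Sum: 34992/7 − 2916 − 5589/5 + 972 − 18 − 108 + 27 = 64332/35.
Adding: ||u||_{H^1}^2 = 102951/140 + 64332/35 = 360279/140.


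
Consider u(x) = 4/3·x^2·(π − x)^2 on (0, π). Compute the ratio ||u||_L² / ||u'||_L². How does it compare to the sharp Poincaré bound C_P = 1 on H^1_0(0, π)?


||u||_L² / ||u'||_L² = sqrt(3)*π/6 < C_P = 1.

u(x) = 4/3·x^2·(π − x)^2, so u'(x) = 8*x*(x - π)*(2*x - π)/3.
u(x) = 4/3·x^2·(π − x)^2 vanishes at x = 0 and x = π, so u ∈ H^1_0(0, π). Differentiate via the product rule and integrate the resulting polynomials term by term.
  ∫_0^π u² dx = ∫_0^π (16*x^8/9 - 64*π*x^7/9 + 32*π^2*x^6/3 - 64*π^3*x^5/9 + 16*π^4*x^4/9) dx. Term by term:
    ∫_0^π 16*x^8/9 dx = 16*π^9/81;  ∫_0^π -64*π*x^7/9 dx = -8*π^9/9;  ∫_0^π 32*π^2*x^6/3 dx = 32*π^9/21;
    ∫_0^π -64*π^3*x^5/9 dx = -32*π^9/27;  ∫_0^π 16*π^4*x^4/9 dx = 16*π^9/45.
  Sum: 16*π^9/81 − 8*π^9/9 + 32*π^9/21 − 32*π^9/27 + 16*π^9/45 = 8*π^9/2835.
  ∫_0^π (u')² dx = ∫_0^π (256*x^6/9 - 256*π*x^5/3 + 832*π^2*x^4/9 - 128*π^3*x^3/3 + 64*π^4*x^2/9) dx. Term by term:
    ∫_0^π 256*x^6/9 dx = 256*π^7/63;  ∫_0^π -256*π*x^5/3 dx = -128*π^7/9;  ∫_0^π 832*π^2*x^4/9 dx = 832*π^7/45;
    ∫_0^π -128*π^3*x^3/3 dx = -32*π^7/3;  ∫_0^π 64*π^4*x^2/9 dx = 64*π^7/27.
  Sum: 256*π^7/63 − 128*π^7/9 + 832*π^7/45 − 32*π^7/3 + 64*π^7/27 = 32*π^7/945.
∫_0^π u² dx = 8*π^9/2835, so ||u||_L² = 2*sqrt(70)*π^(9/2)/315.
∫_0^π (u')² dx = 32*π^7/945, so ||u'||_L² = 4*sqrt(210)*π^(7/2)/315.
Ratio ||u||_L² / ||u'||_L² = sqrt(3)*π/6.
Sharp Poincaré constant on H^1_0(0, π) is C_P = L/π = 1, achieved by sin(x).
A polynomial bump cannot attain the sharp Poincaré constant (only the first sine eigenfunction does), so the ratio is strictly less than C_P, consistent with ||u||_L² ≤ C_P ||u'||_L².


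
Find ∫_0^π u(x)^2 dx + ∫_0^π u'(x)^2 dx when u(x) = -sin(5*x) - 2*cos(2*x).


||u||_{H^1(0,π)}^2 = 200/21 + 23*π

u'(x) = 4*sin(2*x) - 5*cos(5*x).
Expand u² and (u')² and integrate term by term on (0, π), using: for integers n ≥ 1, ∫_0^π sin²(nx) dx = ∫_0^π cos²(nx) dx = π/2; for n ≠ n', ∫_0^π sin(nx)sin(n'x) dx = ∫_0^π cos(nx)cos(n'x) dx = 0; and by product-to-sum, ∫_0^π sin(nx)cos(n'x) dx = ½∫_0^π [sin((n+n')x) + sin((n−n')x)] dx, which is 0 when n+n' is even and 2n/(n²−n'²) when n+n' is odd (it need not vanish on (0, π)).
  u² squared terms: (-1)²·∫sin(5x)² dx = 1·π/2 = π/2;  (-2)²·∫cos(2x)² dx = 4·π/2 = 2*π.
  u² cross terms: 2·(-1)·(-2)·∫sin(5x)·cos(2x) dx = 4·(10/21) = 40/21.
  So ∫_0^π u² dx = π/2 + 2*π + 40/21 = 40/21 + 5*π/2.
  (u')² squared terms: (-5)²·∫cos(5x)² dx = 25·π/2 = 25*π/2;  (4)²·∫sin(2x)² dx = 16·π/2 = 8*π.
  (u')² cross terms: 2·(-5)·(4)·∫cos(5x)·sin(2x) dx = -40·(-4/21) = 160/21.
  So ∫_0^π (u')² dx = 25*π/2 + 8*π + 160/21 = 160/21 + 41*π/2.
||u||_{H^1}^2 = (40/21 + 5*π/2) + (160/21 + 41*π/2) = 200/21 + 23*π.


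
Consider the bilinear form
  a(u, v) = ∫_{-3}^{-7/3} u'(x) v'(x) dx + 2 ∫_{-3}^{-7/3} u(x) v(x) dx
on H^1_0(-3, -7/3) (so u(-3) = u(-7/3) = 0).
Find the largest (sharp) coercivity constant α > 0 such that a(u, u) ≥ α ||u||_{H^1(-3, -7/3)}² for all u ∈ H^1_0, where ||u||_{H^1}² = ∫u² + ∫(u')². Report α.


α = 1

Coercivity of a(·,·) on H^1_0(-3, -7/3) means a(u, u) ≥ α ||u||_{H^1}² for every u ∈ H^1_0.
The interval has length L = 2/3, and Poincaré/coercivity depend only on L. Here a(u, u) = ∫(u')² + (2)·∫u².
Here c = 2 ≥ 1, so a(u,u) = ∫(u')² + c∫u² ≥ ∫(u')² + ∫u² = ||u||_{H^1}², i.e. α = 1 works. No larger α is possible: a(u,u) ≥ α||u||_{H^1}² means (1−α)∫(u')² ≥ (α−c)∫u², and for the modes u_n = sin(nπ(x−x₀)/L) (x₀ the left endpoint) one has ∫u_n²/∫(u_n')² = (L/(nπ))² → 0, so a(u_n,u_n)/||u_n||_{H^1}² → 1. Hence the optimal constant is α = 1.
Therefore α = 1.


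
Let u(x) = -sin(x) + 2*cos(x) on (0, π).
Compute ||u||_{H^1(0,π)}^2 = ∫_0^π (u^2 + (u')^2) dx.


||u||_{H^1(0,π)}^2 = 5*π

u'(x) = -2*sin(x) - cos(x).
Expand u² and (u')² and integrate term by term on (0, π), using: for integers n ≥ 1, ∫_0^π sin²(nx) dx = ∫_0^π cos²(nx) dx = π/2; for n ≠ n', ∫_0^π sin(nx)sin(n'x) dx = ∫_0^π cos(nx)cos(n'x) dx = 0; and by product-to-sum, ∫_0^π sin(nx)cos(n'x) dx = ½∫_0^π [sin((n+n')x) + sin((n−n')x)] dx, which is 0 when n+n' is even and 2n/(n²−n'²) when n+n' is odd (it need not vanish on (0, π)).
  u² squared terms: (-1)²·∫sin(x)² dx = 1·π/2 = π/2;  (2)²·∫cos(x)² dx = 4·π/2 = 2*π.
  u² cross terms: 2·(-1)·(2)·∫sin(x)·cos(x) dx = -4·(0) = 0.
  So ∫_0^π u² dx = π/2 + 2*π + 0 = 5*π/2.
  (u')² squared terms: (-1)²·∫cos(x)² dx = 1·π/2 = π/2;  (-2)²·∫sin(x)² dx = 4·π/2 = 2*π.
  (u')² cross terms: 2·(-1)·(-2)·∫cos(x)·sin(x) dx = 4·(0) = 0.
  So ∫_0^π (u')² dx = π/2 + 2*π + 0 = 5*π/2.
||u||_{H^1}^2 = (5*π/2) + (5*π/2) = 5*π.


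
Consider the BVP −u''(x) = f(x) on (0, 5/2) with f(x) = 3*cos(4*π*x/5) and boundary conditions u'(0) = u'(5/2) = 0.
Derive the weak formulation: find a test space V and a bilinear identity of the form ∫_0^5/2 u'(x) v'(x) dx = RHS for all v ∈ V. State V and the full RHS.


V = H^1(0, 5/2) (no boundary constraint on v; u is determined up to an additive constant); weak form: ∫_0^5/2 u'v' dx = ∫_0^5/2 (3*cos(4*π*x/5)) v dx for all v ∈ V.

Multiply both sides by a test function v and integrate from 0 to 5/2:
  ∫_0^5/2 −u''(x) v(x) dx = ∫_0^5/2 f(x) v(x) dx.
Integrate the LHS by parts once:
  ∫_0^5/2 −u'' v dx = −[u'(x) v(x)]_0^5/2 + ∫_0^5/2 u'(x) v'(x) dx.
Thus ∫_0^5/2 u'(x) v'(x) dx = ∫_0^5/2 f(x) v(x) dx + [u'(x) v(x)]_0^5/2.
Choose V so that boundary terms are either known or forced to vanish.
u has homogeneous Neumann: u'(0) = u'(5/2) = 0. So [u' v]_0^5/2 = 0·v(5/2) − 0·v(0) = 0 for any v; take V = H^1(0, 5/2).
Weak formulation: find u (satisfying any essential BC) such that ∫_0^5/2 u'(x) v'(x) dx = ∫_0^5/2 f v dx for all v ∈ V (homogeneous Neumann, so boundary terms vanish).
Substituting f(x) = 3*cos(4*π*x/5), the right-hand side is ∫_0^5/2 (3*cos(4*π*x/5)) v dx.
Compatibility check (pure Neumann): taking v ≡ 1 ∈ V gives 0 = ∫_0^5/2 f dx + (0) − (0), i.e. ∫_0^5/2 f dx must equal u'(0) − u'(5/2) = 0. Indeed ∫_0^5/2 (3*cos(4*π*x/5)) dx = 0, so the data are compatible. The solution is then unique only up to an additive constant (fix it e.g. by requiring ∫_0^5/2 u dx = 0).


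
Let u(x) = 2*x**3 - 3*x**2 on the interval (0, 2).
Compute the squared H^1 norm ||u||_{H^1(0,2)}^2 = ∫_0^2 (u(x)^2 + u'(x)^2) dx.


||u||_{H^1}^2 = 288/7

The H^1 norm (squared) on an interval (0, L) is
  ||u||_{H^1}^2 = ∫_0^L u(x)^2 dx + ∫_0^L u'(x)^2 dx.
Compute u'(x) = 6*x**2 - 6*x.
Then u(x)^2 = 4*x**6 - 12*x**5 + 9*x**4 and u'(x)^2 = 36*x**4 - 72*x**3 + 36*x**2.
Integrate each monomial from 0 to 2 using ∫_0^2 c·x^n dx = c·2^(n+1)/(n+1):
  ∫_0^2 u(x)^2 dx = ∫_0^2 (4*x^6 - 12*x^5 + 9*x^4) dx. Term by term:
    ∫_0^2 4*x^6 dx = 512/7;  ∫_0^2 -12*x^5 dx = -128;  ∫_0^2 9*x^4 dx = 288/5.
  Sum: 512/7 − 128 + 288/5 = 96/35.
  ∫_0^2 u'(x)^2 dx = ∫_0^2 (36*x^4 - 72*x^3 + 36*x^2) dx. Term by term:
    ∫_0^2 36*x^4 dx = 1152/5;  ∫_0^2 -72*x^3 dx = -288;  ∫_0^2 36*x^2 dx = 96.
  Sum: 1152/5 − 288 + 96 = 192/5.
Adding: ||u||_{H^1}^2 = 96/35 + 192/5 = 288/7.


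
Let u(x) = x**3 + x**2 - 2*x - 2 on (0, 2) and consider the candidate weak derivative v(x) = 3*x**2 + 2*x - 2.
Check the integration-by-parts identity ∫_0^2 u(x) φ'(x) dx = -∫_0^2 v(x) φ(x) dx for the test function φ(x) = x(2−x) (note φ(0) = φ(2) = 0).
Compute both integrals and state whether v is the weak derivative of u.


LHS = -24/5, RHS = -24/5. Yes, v = u' weakly.

u(x) = x**3 + x**2 - 2*x - 2, classical derivative u'(x) = 3*x**2 + 2*x - 2.
φ(x) = x(2−x), so φ'(x) = 2 - 2*x.
Note φ(0) = φ(2) = 0, so the boundary term u·φ vanishes.
LHS = ∫_0^2 u(x) φ'(x) dx = ∫_0^2 (-2*x^4 + 6*x^2 - 4) dx. Term by term:
  ∫_0^2 -2*x^4 dx = -64/5;  ∫_0^2 6*x^2 dx = 16;  ∫_0^2 -4 dx = -8.
Sum: -64/5 + 16 − 8 = -24/5.
So LHS = -24/5.
∫_0^2 v(x) φ(x) dx = ∫_0^2 (-3*x^4 + 4*x^3 + 6*x^2 - 4*x) dx. Term by term:
  ∫_0^2 -3*x^4 dx = -96/5;  ∫_0^2 4*x^3 dx = 16;  ∫_0^2 6*x^2 dx = 16;
  ∫_0^2 -4*x dx = -8.
Sum: -96/5 + 16 + 16 − 8 = 24/5.
So RHS = -∫_0^2 v(x) φ(x) dx = -24/5.
LHS = RHS, so the identity holds for this test φ.
Moreover u is smooth here and v(x) = u'(x) = 3*x**2 + 2*x - 2 pointwise, so the identity holds for every test function. Hence v is the weak derivative of u.


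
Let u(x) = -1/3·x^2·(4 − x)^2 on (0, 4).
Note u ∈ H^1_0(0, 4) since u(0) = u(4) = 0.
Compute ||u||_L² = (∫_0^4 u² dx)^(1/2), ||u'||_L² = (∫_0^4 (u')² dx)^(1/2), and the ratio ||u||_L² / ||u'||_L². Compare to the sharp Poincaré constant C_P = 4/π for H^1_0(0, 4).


||u||_L² / ||u'||_L² = 2*sqrt(3)/3 < C_P = 4/π.

u(x) = -1/3·x^2·(4 − x)^2, so u'(x) = 4*x*(-x^2 + 6*x - 8)/3.
u(x) = -1/3·x^2·(4 − x)^2 vanishes at x = 0 and x = 4, so u ∈ H^1_0(0, 4). Differentiate via the product rule and integrate the resulting polynomials term by term.
  ∫_0^4 u² dx = ∫_0^4 (x^8/9 - 16*x^7/9 + 32*x^6/3 - 256*x^5/9 + 256*x^4/9) dx. Term by term:
    ∫_0^4 x^8/9 dx = 262144/81;  ∫_0^4 -16*x^7/9 dx = -131072/9;  ∫_0^4 32*x^6/3 dx = 524288/21;
    ∫_0^4 -256*x^5/9 dx = -524288/27;  ∫_0^4 256*x^4/9 dx = 262144/45.
  Sum: 262144/81 − 131072/9 + 524288/21 − 524288/27 + 262144/45 = 131072/2835.
  ∫_0^4 (u')² dx = ∫_0^4 (16*x^6/9 - 64*x^5/3 + 832*x^4/9 - 512*x^3/3 + 1024*x^2/9) dx. Term by term:
    ∫_0^4 16*x^6/9 dx = 262144/63;  ∫_0^4 -64*x^5/3 dx = -131072/9;  ∫_0^4 832*x^4/9 dx = 851968/45;
    ∫_0^4 -512*x^3/3 dx = -32768/3;  ∫_0^4 1024*x^2/9 dx = 65536/27.
  Sum: 262144/63 − 131072/9 + 851968/45 − 32768/3 + 65536/27 = 32768/945.
∫_0^4 u² dx = 131072/2835, so ||u||_L² = 256*sqrt(70)/315.
∫_0^4 (u')² dx = 32768/945, so ||u'||_L² = 128*sqrt(210)/315.
Ratio ||u||_L² / ||u'||_L² = 2*sqrt(3)/3.
Sharp Poincaré constant on H^1_0(0, 4) is C_P = L/π = 4/π, achieved by sin(π/4·x).
A polynomial bump cannot attain the sharp Poincaré constant (only the first sine eigenfunction does), so the ratio is strictly less than C_P, consistent with ||u||_L² ≤ C_P ||u'||_L².


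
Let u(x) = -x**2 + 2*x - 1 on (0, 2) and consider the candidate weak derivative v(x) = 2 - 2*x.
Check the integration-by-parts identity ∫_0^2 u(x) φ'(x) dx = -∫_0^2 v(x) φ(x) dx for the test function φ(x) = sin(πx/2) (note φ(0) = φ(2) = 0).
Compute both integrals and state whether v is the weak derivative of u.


LHS = 0, RHS = 0. Yes, v = u' weakly.

u(x) = -x**2 + 2*x - 1, classical derivative u'(x) = 2 - 2*x.
φ(x) = sin(πx/2), so φ'(x) = π*cos(π*x/2)/2.
Note φ(0) = φ(2) = 0, so the boundary term u·φ vanishes.
LHS = ∫_0^2 u(x) φ'(x) dx = ∫_0^2 (-π*x^2*cos(π*x/2)/2 + π*x*cos(π*x/2) - π*cos(π*x/2)/2) dx. Term by term:
  ∫_0^2 -π*cos(π*x/2)/2 dx = 0;  ∫_0^2 π*x*cos(π*x/2) dx = -8/π;  ∫_0^2 -π*x^2*cos(π*x/2)/2 dx = 8/π.
Sum: 0 − 8/π + 8/π = 0.
So LHS = 0.
∫_0^2 v(x) φ(x) dx = ∫_0^2 (-2*x*sin(π*x/2) + 2*sin(π*x/2)) dx. Term by term:
  ∫_0^2 2*sin(π*x/2) dx = 8/π;  ∫_0^2 -2*x*sin(π*x/2) dx = -8/π.
Sum: 8/π − 8/π = 0.
So RHS = -∫_0^2 v(x) φ(x) dx = 0.
LHS = RHS, so the identity holds for this test φ.
Moreover u is smooth here and v(x) = u'(x) = 2 - 2*x pointwise, so the identity holds for every test function. Hence v is the weak derivative of u.


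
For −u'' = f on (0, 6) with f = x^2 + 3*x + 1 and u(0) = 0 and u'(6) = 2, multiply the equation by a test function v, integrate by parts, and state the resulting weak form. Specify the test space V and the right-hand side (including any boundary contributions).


V = {v ∈ H^1(0, 6) : v(0) = 0} (test functions vanish at x = 0 where u is specified); weak form: ∫_0^6 u'v' dx = ∫_0^6 (x^2 + 3*x + 1) v dx + 2·v(6) for all v ∈ V.

Multiply both sides by a test function v and integrate from 0 to 6:
  ∫_0^6 −u''(x) v(x) dx = ∫_0^6 f(x) v(x) dx.
Integrate the LHS by parts once:
  ∫_0^6 −u'' v dx = −[u'(x) v(x)]_0^6 + ∫_0^6 u'(x) v'(x) dx.
Thus ∫_0^6 u'(x) v'(x) dx = ∫_0^6 f(x) v(x) dx + [u'(x) v(x)]_0^6.
Choose V so that boundary terms are either known or forced to vanish.
Mixed BC: u(0) = 0 (Dirichlet) and u'(6) = 2 (Neumann). Define V = {v ∈ H^1(0, 6) : v(0) = 0}. Then [u' v]_0^6 = u'(6)·v(6) − u'(0)·0 = 2·v(6).
Weak formulation: find u (satisfying any essential BC) such that ∫_0^6 u'(x) v'(x) dx = ∫_0^6 f v dx + 2·v(6) for all v ∈ V (Dirichlet at 0 absorbed into V; Neumann datum at x = 6 contributes the boundary term).
Substituting f(x) = x^2 + 3*x + 1, the right-hand side is ∫_0^6 (x^2 + 3*x + 1) v dx + 2·v(6).


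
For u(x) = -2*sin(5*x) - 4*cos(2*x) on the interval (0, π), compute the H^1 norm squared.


||u||_{H^1(0,π)}^2 = 800/21 + 92*π

u'(x) = 8*sin(2*x) - 10*cos(5*x).
Expand u² and (u')² and integrate term by term on (0, π), using: for integers n ≥ 1, ∫_0^π sin²(nx) dx = ∫_0^π cos²(nx) dx = π/2; for n ≠ n', ∫_0^π sin(nx)sin(n'x) dx = ∫_0^π cos(nx)cos(n'x) dx = 0; and by product-to-sum, ∫_0^π sin(nx)cos(n'x) dx = ½∫_0^π [sin((n+n')x) + sin((n−n')x)] dx, which is 0 when n+n' is even and 2n/(n²−n'²) when n+n' is odd (it need not vanish on (0, π)).
  u² squared terms: (-4)²·∫cos(2x)² dx = 16·π/2 = 8*π;  (-2)²·∫sin(5x)² dx = 4·π/2 = 2*π.
  u² cross terms: 2·(-4)·(-2)·∫cos(2x)·sin(5x) dx = 16·(10/21) = 160/21.
  So ∫_0^π u² dx = 8*π + 2*π + 160/21 = 160/21 + 10*π.
  (u')² squared terms: (-10)²·∫cos(5x)² dx = 100·π/2 = 50*π;  (8)²·∫sin(2x)² dx = 64·π/2 = 32*π.
  (u')² cross terms: 2·(-10)·(8)·∫cos(5x)·sin(2x) dx = -160·(-4/21) = 640/21.
  So ∫_0^π (u')² dx = 50*π + 32*π + 640/21 = 640/21 + 82*π.
||u||_{H^1}^2 = (160/21 + 10*π) + (640/21 + 82*π) = 800/21 + 92*π.


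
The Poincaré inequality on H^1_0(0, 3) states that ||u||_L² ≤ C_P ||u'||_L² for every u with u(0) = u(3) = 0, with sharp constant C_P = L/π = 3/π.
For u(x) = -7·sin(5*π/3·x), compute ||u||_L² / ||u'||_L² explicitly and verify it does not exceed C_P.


||u||_L² / ||u'||_L² = 3/(5*π) < C_P = 3/π.

u(x) = -7·sin(5*π/3·x), so u'(x) = -35*π*cos(5*π*x/3)/3.
Writing u(x) = A·sin(kπx/L) with A = -7 and k = 5, use ∫_0^L sin²(kπx/L) dx = L/2 and ∫_0^L cos²(kπx/L) dx = L/2.
u² = 49·sin²(5*π/3·x) and (u')² = 1225*π^2/9·cos²(5*π/3·x), and each of sin², cos² integrates to L/2 = 3/2 over (0, 3).
∫_0^3 u² dx = 147/2, so ||u||_L² = 7*sqrt(6)/2.
∫_0^3 (u')² dx = 1225*π^2/6, so ||u'||_L² = 35*sqrt(6)*π/6.
Ratio ||u||_L² / ||u'||_L² = 3/(5*π).
Sharp Poincaré constant on H^1_0(0, 3) is C_P = L/π = 3/π, achieved by sin(π/3·x).
This is the k = 5 harmonic; the ratio L/(kπ) is strictly less than C_P = L/π, consistent with the sharp inequality ||u||_L² ≤ C_P ||u'||_L².


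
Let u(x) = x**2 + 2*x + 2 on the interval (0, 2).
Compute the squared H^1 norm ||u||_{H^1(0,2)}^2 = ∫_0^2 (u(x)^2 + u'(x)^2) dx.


||u||_{H^1}^2 = 512/5

The H^1 norm (squared) on an interval (0, L) is
  ||u||_{H^1}^2 = ∫_0^L u(x)^2 dx + ∫_0^L u'(x)^2 dx.
Compute u'(x) = 2*x + 2.
Then u(x)^2 = x**4 + 4*x**3 + 8*x**2 + 8*x + 4 and u'(x)^2 = 4*x**2 + 8*x + 4.
Integrate each monomial from 0 to 2 using ∫_0^2 c·x^n dx = c·2^(n+1)/(n+1):
  ∫_0^2 u(x)^2 dx = ∫_0^2 (x^4 + 4*x^3 + 8*x^2 + 8*x + 4) dx. Term by term:
    ∫_0^2 x^4 dx = 32/5;  ∫_0^2 4*x^3 dx = 16;  ∫_0^2 8*x^2 dx = 64/3;
    ∫_0^2 8*x dx = 16;  ∫_0^2 4 dx = 8.
  Sum: 32/5 + 16 + 64/3 + 16 + 8 = 1016/15.
  ∫_0^2 u'(x)^2 dx = ∫_0^2 (4*x^2 + 8*x + 4) dx. Term by term:
    ∫_0^2 4*x^2 dx = 32/3;  ∫_0^2 8*x dx = 16;  ∫_0^2 4 dx = 8.
  Sum: 32/3 + 16 + 8 = 104/3.
Adding: ||u||_{H^1}^2 = 1016/15 + 104/3 = 512/5.


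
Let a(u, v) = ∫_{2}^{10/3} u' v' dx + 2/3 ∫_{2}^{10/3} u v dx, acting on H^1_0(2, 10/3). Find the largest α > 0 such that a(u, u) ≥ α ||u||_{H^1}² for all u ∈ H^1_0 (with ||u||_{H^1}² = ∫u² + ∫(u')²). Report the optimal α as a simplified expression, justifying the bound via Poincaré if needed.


α = (32 + 27*π^2)/(3*(16 + 9*π^2))

Coercivity of a(·,·) on H^1_0(2, 10/3) means a(u, u) ≥ α ||u||_{H^1}² for every u ∈ H^1_0.
The interval has length L = 4/3, and Poincaré/coercivity depend only on L. Here a(u, u) = ∫(u')² + (2/3)·∫u².
Here 0 < c = 2/3 < 1. The condition a(u,u) ≥ α||u||_{H^1}² reads (1−α)∫(u')² ≥ (α−c)∫u². Any admissible α is ≤ 1 (rapidly oscillating u have ∫u²/∫(u')² → 0), and α = 1 would force 0 ≥ (1−c)∫u², impossible since c < 1; so 1−α > 0. By the sharp Poincaré inequality on H^1_0 of an interval of length L, ∫(u')² ≥ (π/L)²∫u² with equality for the first sine mode sin(π(x−x₀)/L) (x₀ the left endpoint), so the inequality holds for all u iff (1−α)(π/L)² ≥ α − c, i.e. α ≤ ((π/L)² + c)/((π/L)² + 1) = (1 + c(L/π)²)/(1 + (L/π)²). With (π/L)² = 9*π^2/16 and c = 2/3, the largest admissible constant is α = ((π/L)² + c)/((π/L)² + 1).
Simplifying, α = (32 + 27*π^2)/(3*(16 + 9*π^2)).


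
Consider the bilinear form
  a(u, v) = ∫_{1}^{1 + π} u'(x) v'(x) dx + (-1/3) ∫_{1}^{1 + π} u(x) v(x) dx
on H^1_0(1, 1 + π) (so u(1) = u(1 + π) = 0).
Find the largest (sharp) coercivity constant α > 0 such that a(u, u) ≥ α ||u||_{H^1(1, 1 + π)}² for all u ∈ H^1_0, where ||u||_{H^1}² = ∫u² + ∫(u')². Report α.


α = 1/3

Coercivity of a(·,·) on H^1_0(1, 1 + π) means a(u, u) ≥ α ||u||_{H^1}² for every u ∈ H^1_0.
The interval has length L = π, and Poincaré/coercivity depend only on L. Here a(u, u) = ∫(u')² + (-1/3)·∫u².
Here c = -1/3 < 0 with |c| < (π/L)² = 1, so coercivity still holds. The condition a(u,u) ≥ α||u||_{H^1}² reads (1−α)∫(u')² ≥ (α−c)∫u². Any admissible α is ≤ 1 (rapidly oscillating u have ∫u²/∫(u')² → 0), and α = 1 would force 0 ≥ (1−c)∫u², impossible since c < 1; so 1−α > 0. By the sharp Poincaré inequality on H^1_0 of an interval of length L, ∫(u')² ≥ (π/L)²∫u² with equality for the first sine mode sin(π(x−x₀)/L) (x₀ the left endpoint), so the inequality holds for all u iff (1−α)(π/L)² ≥ α − c, i.e. α ≤ ((π/L)² + c)/((π/L)² + 1) = (1 + c(L/π)²)/(1 + (L/π)²). (Direct route, valid since c ≤ 0: Poincaré gives c∫u² ≥ c(L/π)²∫(u')², so a(u,u) ≥ (1 + c(L/π)²)∫(u')², while ||u||_{H^1}² ≤ (1 + (L/π)²)∫(u')²; dividing yields the same α.) With (π/L)² = 1 and c = -1/3, the largest admissible constant is α = ((π/L)² + c)/((π/L)² + 1).
Simplifying, α = 1/3.


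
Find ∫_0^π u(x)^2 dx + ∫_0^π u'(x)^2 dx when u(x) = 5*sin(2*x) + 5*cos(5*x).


||u||_{H^1(0,π)}^2 = -5200/21 + 775*π/2

u'(x) = -25*sin(5*x) + 10*cos(2*x).
Expand u² and (u')² and integrate term by term on (0, π), using: for integers n ≥ 1, ∫_0^π sin²(nx) dx = ∫_0^π cos²(nx) dx = π/2; for n ≠ n', ∫_0^π sin(nx)sin(n'x) dx = ∫_0^π cos(nx)cos(n'x) dx = 0; and by product-to-sum, ∫_0^π sin(nx)cos(n'x) dx = ½∫_0^π [sin((n+n')x) + sin((n−n')x)] dx, which is 0 when n+n' is even and 2n/(n²−n'²) when n+n' is odd (it need not vanish on (0, π)).
  u² squared terms: (5)²·∫cos(5x)² dx = 25·π/2 = 25*π/2;  (5)²·∫sin(2x)² dx = 25·π/2 = 25*π/2.
  u² cross terms: 2·(5)·(5)·∫cos(5x)·sin(2x) dx = 50·(-4/21) = -200/21.
  So ∫_0^π u² dx = 25*π/2 + 25*π/2 − 200/21 = -200/21 + 25*π.
  (u')² squared terms: (-25)²·∫sin(5x)² dx = 625·π/2 = 625*π/2;  (10)²·∫cos(2x)² dx = 100·π/2 = 50*π.
  (u')² cross terms: 2·(-25)·(10)·∫sin(5x)·cos(2x) dx = -500·(10/21) = -5000/21.
  So ∫_0^π (u')² dx = 625*π/2 + 50*π − 5000/21 = -5000/21 + 725*π/2.
||u||_{H^1}^2 = (-200/21 + 25*π) + (-5000/21 + 725*π/2) = -5200/21 + 775*π/2.


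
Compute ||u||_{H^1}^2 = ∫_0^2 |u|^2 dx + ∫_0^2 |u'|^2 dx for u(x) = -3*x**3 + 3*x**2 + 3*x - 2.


||u||_{H^1}^2 = 4878/35

The H^1 norm (squared) on an interval (0, L) is
  ||u||_{H^1}^2 = ∫_0^L u(x)^2 dx + ∫_0^L u'(x)^2 dx.
Compute u'(x) = -9*x**2 + 6*x + 3.
Then u(x)^2 = 9*x**6 - 18*x**5 - 9*x**4 + 30*x**3 - 3*x**2 - 12*x + 4 and u'(x)^2 = 81*x**4 - 108*x**3 - 18*x**2 + 36*x + 9.
Integrate each monomial from 0 to 2 using ∫_0^2 c·x^n dx = c·2^(n+1)/(n+1):
  ∫_0^2 u(x)^2 dx = ∫_0^2 (9*x^6 - 18*x^5 - 9*x^4 + 30*x^3 - 3*x^2 - 12*x + 4) dx. Term by term:
    ∫_0^2 9*x^6 dx = 1152/7;  ∫_0^2 -18*x^5 dx = -192;  ∫_0^2 -9*x^4 dx = -288/5;
    ∫_0^2 30*x^3 dx = 120;  ∫_0^2 -3*x^2 dx = -8;  ∫_0^2 -12*x dx = -24;
    ∫_0^2 4 dx = 8.
  Sum: 1152/7 − 192 − 288/5 + 120 − 8 − 24 + 8 = 384/35.
  ∫_0^2 u'(x)^2 dx = ∫_0^2 (81*x^4 - 108*x^3 - 18*x^2 + 36*x + 9) dx. Term by term:
    ∫_0^2 81*x^4 dx = 2592/5;  ∫_0^2 -108*x^3 dx = -432;  ∫_0^2 -18*x^2 dx = -48;
    ∫_0^2 36*x dx = 72;  ∫_0^2 9 dx = 18.
  Sum: 2592/5 − 432 − 48 + 72 + 18 = 642/5.
Adding: ||u||_{H^1}^2 = 384/35 + 642/5 = 4878/35.


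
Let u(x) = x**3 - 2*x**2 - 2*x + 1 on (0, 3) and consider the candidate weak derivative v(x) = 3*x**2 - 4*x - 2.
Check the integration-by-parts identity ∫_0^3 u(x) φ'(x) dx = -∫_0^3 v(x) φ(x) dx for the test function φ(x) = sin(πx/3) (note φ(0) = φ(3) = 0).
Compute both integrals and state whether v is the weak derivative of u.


LHS = -33/π + 324/π^3, RHS = -33/π + 324/π^3. Yes, v = u' weakly.

u(x) = x**3 - 2*x**2 - 2*x + 1, classical derivative u'(x) = 3*x**2 - 4*x - 2.
φ(x) = sin(πx/3), so φ'(x) = π*cos(π*x/3)/3.
Note φ(0) = φ(3) = 0, so the boundary term u·φ vanishes.
LHS = ∫_0^3 u(x) φ'(x) dx = ∫_0^3 (π*x^3*cos(π*x/3)/3 - 2*π*x^2*cos(π*x/3)/3 - 2*π*x*cos(π*x/3)/3 + π*cos(π*x/3)/3) dx. Term by term:
  ∫_0^3 π*cos(π*x/3)/3 dx = 0;  ∫_0^3 -2*π*x*cos(π*x/3)/3 dx = 12/π;  ∫_0^3 -2*π*x^2*cos(π*x/3)/3 dx = 36/π;
  ∫_0^3 π*x^3*cos(π*x/3)/3 dx = -81/π + 324/π^3.
Sum: 0 + 12/π + 36/π + -81/π + 324/π^3 = -33/π + 324/π^3.
So LHS = -33/π + 324/π^3.
∫_0^3 v(x) φ(x) dx = ∫_0^3 (3*x^2*sin(π*x/3) - 4*x*sin(π*x/3) - 2*sin(π*x/3)) dx. Term by term:
  ∫_0^3 -2*sin(π*x/3) dx = -12/π;  ∫_0^3 -4*x*sin(π*x/3) dx = -36/π;  ∫_0^3 3*x^2*sin(π*x/3) dx = -324/π^3 + 81/π.
Sum: -12/π − 36/π + -324/π^3 + 81/π = -324/π^3 + 33/π.
So RHS = -∫_0^3 v(x) φ(x) dx = -33/π + 324/π^3.
LHS = RHS, so the identity holds for this test φ.
Moreover u is smooth here and v(x) = u'(x) = 3*x**2 - 4*x - 2 pointwise, so the identity holds for every test function. Hence v is the weak derivative of u.


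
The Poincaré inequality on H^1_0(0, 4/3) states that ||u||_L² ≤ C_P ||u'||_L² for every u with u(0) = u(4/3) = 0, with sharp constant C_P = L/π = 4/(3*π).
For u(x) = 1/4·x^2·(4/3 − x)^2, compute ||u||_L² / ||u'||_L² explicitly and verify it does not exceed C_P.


||u||_L² / ||u'||_L² = 2*sqrt(3)/9 < C_P = 4/(3*π).

u(x) = 1/4·x^2·(4/3 − x)^2, so u'(x) = x*(3*x - 4)*(3*x - 2)/9.
u(x) = 1/4·x^2·(4/3 − x)^2 vanishes at x = 0 and x = 4/3, so u ∈ H^1_0(0, 4/3). Differentiate via the product rule and integrate the resulting polynomials term by term.
  ∫_0^4/3 u² dx = ∫_0^4/3 (x^8/16 - x^7/3 + 2*x^6/3 - 16*x^5/27 + 16*x^4/81) dx. Term by term:
    ∫_0^4/3 x^8/16 dx = 16384/177147;  ∫_0^4/3 -x^7/3 dx = -8192/19683;  ∫_0^4/3 2*x^6/3 dx = 32768/45927;
    ∫_0^4/3 -16*x^5/27 dx = -32768/59049;  ∫_0^4/3 16*x^4/81 dx = 16384/98415.
  Sum: 16384/177147 − 8192/19683 + 32768/45927 − 32768/59049 + 16384/98415 = 8192/6200145.
  ∫_0^4/3 (u')² dx = ∫_0^4/3 (x^6 - 4*x^5 + 52*x^4/9 - 32*x^3/9 + 64*x^2/81) dx. Term by term:
    ∫_0^4/3 x^6 dx = 16384/15309;  ∫_0^4/3 -4*x^5 dx = -8192/2187;  ∫_0^4/3 52*x^4/9 dx = 53248/10935;
    ∫_0^4/3 -32*x^3/9 dx = -2048/729;  ∫_0^4/3 64*x^2/81 dx = 4096/6561.
  Sum: 16384/15309 − 8192/2187 + 53248/10935 − 2048/729 + 4096/6561 = 2048/229635.
∫_0^4/3 u² dx = 8192/6200145, so ||u||_L² = 64*sqrt(210)/25515.
∫_0^4/3 (u')² dx = 2048/229635, so ||u'||_L² = 32*sqrt(70)/2835.
Ratio ||u||_L² / ||u'||_L² = 2*sqrt(3)/9.
Sharp Poincaré constant on H^1_0(0, 4/3) is C_P = L/π = 4/(3*π), achieved by sin(3*π/4·x).
A polynomial bump cannot attain the sharp Poincaré constant (only the first sine eigenfunction does), so the ratio is strictly less than C_P, consistent with ||u||_L² ≤ C_P ||u'||_L².


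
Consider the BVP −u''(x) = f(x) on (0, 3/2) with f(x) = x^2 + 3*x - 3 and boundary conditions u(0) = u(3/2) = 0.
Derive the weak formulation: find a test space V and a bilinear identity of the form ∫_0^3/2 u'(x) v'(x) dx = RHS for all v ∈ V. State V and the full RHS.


V = H^1_0(0, 3/2) (so v(0) = v(3/2) = 0); weak form: ∫_0^3/2 u'v' dx = ∫_0^3/2 (x^2 + 3*x - 3) v dx for all v ∈ V.

Multiply both sides by a test function v and integrate from 0 to 3/2:
  ∫_0^3/2 −u''(x) v(x) dx = ∫_0^3/2 f(x) v(x) dx.
Integrate the LHS by parts once:
  ∫_0^3/2 −u'' v dx = −[u'(x) v(x)]_0^3/2 + ∫_0^3/2 u'(x) v'(x) dx.
Thus ∫_0^3/2 u'(x) v'(x) dx = ∫_0^3/2 f(x) v(x) dx + [u'(x) v(x)]_0^3/2.
Choose V so that boundary terms are either known or forced to vanish.
u is Dirichlet: u(0) = u(3/2) = 0. Let V = H^1_0(0, 3/2); then v(0) = v(3/2) = 0, and [u' v]_0^3/2 = 0.
Weak formulation: find u (satisfying any essential BC) such that ∫_0^3/2 u'(x) v'(x) dx = ∫_0^3/2 f v dx for all v ∈ V.
Substituting f(x) = x^2 + 3*x - 3, the right-hand side is ∫_0^3/2 (x^2 + 3*x - 3) v dx.


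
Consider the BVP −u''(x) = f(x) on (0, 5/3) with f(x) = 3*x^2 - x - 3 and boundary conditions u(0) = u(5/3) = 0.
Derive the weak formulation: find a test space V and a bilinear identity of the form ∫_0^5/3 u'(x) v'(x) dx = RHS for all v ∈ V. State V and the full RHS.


V = H^1_0(0, 5/3) (so v(0) = v(5/3) = 0); weak form: ∫_0^5/3 u'v' dx = ∫_0^5/3 (3*x^2 - x - 3) v dx for all v ∈ V.

Multiply both sides by a test function v and integrate from 0 to 5/3:
  ∫_0^5/3 −u''(x) v(x) dx = ∫_0^5/3 f(x) v(x) dx.
Integrate the LHS by parts once:
  ∫_0^5/3 −u'' v dx = −[u'(x) v(x)]_0^5/3 + ∫_0^5/3 u'(x) v'(x) dx.
Thus ∫_0^5/3 u'(x) v'(x) dx = ∫_0^5/3 f(x) v(x) dx + [u'(x) v(x)]_0^5/3.
Choose V so that boundary terms are either known or forced to vanish.
u is Dirichlet: u(0) = u(5/3) = 0. Let V = H^1_0(0, 5/3); then v(0) = v(5/3) = 0, and [u' v]_0^5/3 = 0.
Weak formulation: find u (satisfying any essential BC) such that ∫_0^5/3 u'(x) v'(x) dx = ∫_0^5/3 f v dx for all v ∈ V.
Substituting f(x) = 3*x^2 - x - 3, the right-hand side is ∫_0^5/3 (3*x^2 - x - 3) v dx.


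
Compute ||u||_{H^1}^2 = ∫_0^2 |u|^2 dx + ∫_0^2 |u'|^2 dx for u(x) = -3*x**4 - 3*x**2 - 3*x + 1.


||u||_{H^1}^2 = 180288/35

The H^1 norm (squared) on an interval (0, L) is
  ||u||_{H^1}^2 = ∫_0^L u(x)^2 dx + ∫_0^L u'(x)^2 dx.
Compute u'(x) = -12*x**3 - 6*x - 3.
Then u(x)^2 = 9*x**8 + 18*x**6 + 18*x**5 + 3*x**4 + 18*x**3 + 3*x**2 - 6*x + 1 and u'(x)^2 = 144*x**6 + 144*x**4 + 72*x**3 + 36*x**2 + 36*x + 9.
Integrate each monomial from 0 to 2 using ∫_0^2 c·x^n dx = c·2^(n+1)/(n+1):
  ∫_0^2 u(x)^2 dx = ∫_0^2 (9*x^8 + 18*x^6 + 18*x^5 + 3*x^4 + 18*x^3 + 3*x^2 - 6*x + 1) dx. Term by term:
    ∫_0^2 9*x^8 dx = 512;  ∫_0^2 18*x^6 dx = 2304/7;  ∫_0^2 18*x^5 dx = 192;
    ∫_0^2 3*x^4 dx = 96/5;  ∫_0^2 18*x^3 dx = 72;  ∫_0^2 3*x^2 dx = 8;
    ∫_0^2 -6*x dx = -12;  ∫_0^2 1 dx = 2.
  Sum: 512 + 2304/7 + 192 + 96/5 + 72 + 8 − 12 + 2 = 39282/35.
  ∫_0^2 u'(x)^2 dx = ∫_0^2 (144*x^6 + 144*x^4 + 72*x^3 + 36*x^2 + 36*x + 9) dx. Term by term:
    ∫_0^2 144*x^6 dx = 18432/7;  ∫_0^2 144*x^4 dx = 4608/5;  ∫_0^2 72*x^3 dx = 288;
    ∫_0^2 36*x^2 dx = 96;  ∫_0^2 36*x dx = 72;  ∫_0^2 9 dx = 18.
  Sum: 18432/7 + 4608/5 + 288 + 96 + 72 + 18 = 141006/35.
Adding: ||u||_{H^1}^2 = 39282/35 + 141006/35 = 180288/35.


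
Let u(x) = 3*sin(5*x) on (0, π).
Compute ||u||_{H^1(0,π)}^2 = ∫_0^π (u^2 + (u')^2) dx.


||u||_{H^1(0,π)}^2 = 117*π

u'(x) = 15*cos(5*x).
Expand u² and (u')² and integrate term by term on (0, π), using: for integers n ≥ 1, ∫_0^π sin²(nx) dx = ∫_0^π cos²(nx) dx = π/2; for n ≠ n', ∫_0^π sin(nx)sin(n'x) dx = ∫_0^π cos(nx)cos(n'x) dx = 0; and by product-to-sum, ∫_0^π sin(nx)cos(n'x) dx = ½∫_0^π [sin((n+n')x) + sin((n−n')x)] dx, which is 0 when n+n' is even and 2n/(n²−n'²) when n+n' is odd (it need not vanish on (0, π)).
  u² squared terms: (3)²·∫sin(5x)² dx = 9·π/2 = 9*π/2.
  So ∫_0^π u² dx = 9*π/2.
  (u')² squared terms: (15)²·∫cos(5x)² dx = 225·π/2 = 225*π/2.
  So ∫_0^π (u')² dx = 225*π/2.
||u||_{H^1}^2 = (9*π/2) + (225*π/2) = 117*π.


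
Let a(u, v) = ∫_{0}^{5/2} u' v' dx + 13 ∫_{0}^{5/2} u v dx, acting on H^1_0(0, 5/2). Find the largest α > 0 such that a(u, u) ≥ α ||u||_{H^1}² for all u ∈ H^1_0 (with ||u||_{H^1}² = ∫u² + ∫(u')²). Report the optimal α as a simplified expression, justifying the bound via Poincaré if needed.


α = 1

Coercivity of a(·,·) on H^1_0(0, 5/2) means a(u, u) ≥ α ||u||_{H^1}² for every u ∈ H^1_0.
The interval has length L = 5/2, and Poincaré/coercivity depend only on L. Here a(u, u) = ∫(u')² + (13)·∫u².
Here c = 13 ≥ 1, so a(u,u) = ∫(u')² + c∫u² ≥ ∫(u')² + ∫u² = ||u||_{H^1}², i.e. α = 1 works. No larger α is possible: a(u,u) ≥ α||u||_{H^1}² means (1−α)∫(u')² ≥ (α−c)∫u², and for the modes u_n = sin(nπ(x−x₀)/L) (x₀ the left endpoint) one has ∫u_n²/∫(u_n')² = (L/(nπ))² → 0, so a(u_n,u_n)/||u_n||_{H^1}² → 1. Hence the optimal constant is α = 1.
Therefore α = 1.


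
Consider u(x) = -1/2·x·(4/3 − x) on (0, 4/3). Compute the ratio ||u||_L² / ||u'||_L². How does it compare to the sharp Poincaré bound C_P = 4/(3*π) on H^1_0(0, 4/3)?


||u||_L² / ||u'||_L² = 2*sqrt(10)/15 < C_P = 4/(3*π).

u(x) = -1/2·x·(4/3 − x), so u'(x) = x - 2/3.
u(x) = -1/2·x·(4/3 − x) vanishes at x = 0 and x = 4/3, so u ∈ H^1_0(0, 4/3). Differentiate via the product rule and integrate the resulting polynomials term by term.
  ∫_0^4/3 u² dx = ∫_0^4/3 (x^4/4 - 2*x^3/3 + 4*x^2/9) dx. Term by term:
    ∫_0^4/3 x^4/4 dx = 256/1215;  ∫_0^4/3 -2*x^3/3 dx = -128/243;  ∫_0^4/3 4*x^2/9 dx = 256/729.
  Sum: 256/1215 − 128/243 + 256/729 = 128/3645.
  ∫_0^4/3 (u')² dx = ∫_0^4/3 (x^2 - 4*x/3 + 4/9) dx. Term by term:
    ∫_0^4/3 x^2 dx = 64/81;  ∫_0^4/3 -4*x/3 dx = -32/27;  ∫_0^4/3 4/9 dx = 16/27.
  Sum: 64/81 − 32/27 + 16/27 = 16/81.
∫_0^4/3 u² dx = 128/3645, so ||u||_L² = 8*sqrt(10)/135.
∫_0^4/3 (u')² dx = 16/81, so ||u'||_L² = 4/9.
Ratio ||u||_L² / ||u'||_L² = 2*sqrt(10)/15.
Sharp Poincaré constant on H^1_0(0, 4/3) is C_P = L/π = 4/(3*π), achieved by sin(3*π/4·x).
A polynomial bump cannot attain the sharp Poincaré constant (only the first sine eigenfunction does), so the ratio is strictly less than C_P, consistent with ||u||_L² ≤ C_P ||u'||_L².


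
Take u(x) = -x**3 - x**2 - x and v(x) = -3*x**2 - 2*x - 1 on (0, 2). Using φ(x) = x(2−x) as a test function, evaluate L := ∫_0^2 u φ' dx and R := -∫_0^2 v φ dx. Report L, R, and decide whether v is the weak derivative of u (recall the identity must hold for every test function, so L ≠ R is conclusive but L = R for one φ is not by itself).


LHS = 44/5, RHS = 44/5. Yes, v = u' weakly.

u(x) = -x**3 - x**2 - x, classical derivative u'(x) = -3*x**2 - 2*x - 1.
φ(x) = x(2−x), so φ'(x) = 2 - 2*x.
Note φ(0) = φ(2) = 0, so the boundary term u·φ vanishes.
LHS = ∫_0^2 u(x) φ'(x) dx = ∫_0^2 (2*x^4 - 2*x) dx. Term by term:
  ∫_0^2 2*x^4 dx = 64/5;  ∫_0^2 -2*x dx = -4.
Sum: 64/5 − 4 = 44/5.
So LHS = 44/5.
∫_0^2 v(x) φ(x) dx = ∫_0^2 (3*x^4 - 4*x^3 - 3*x^2 - 2*x) dx. Term by term:
  ∫_0^2 3*x^4 dx = 96/5;  ∫_0^2 -4*x^3 dx = -16;  ∫_0^2 -3*x^2 dx = -8;
  ∫_0^2 -2*x dx = -4.
Sum: 96/5 − 16 − 8 − 4 = -44/5.
So RHS = -∫_0^2 v(x) φ(x) dx = 44/5.
LHS = RHS, so the identity holds for this test φ.
Moreover u is smooth here and v(x) = u'(x) = -3*x**2 - 2*x - 1 pointwise, so the identity holds for every test function. Hence v is the weak derivative of u.


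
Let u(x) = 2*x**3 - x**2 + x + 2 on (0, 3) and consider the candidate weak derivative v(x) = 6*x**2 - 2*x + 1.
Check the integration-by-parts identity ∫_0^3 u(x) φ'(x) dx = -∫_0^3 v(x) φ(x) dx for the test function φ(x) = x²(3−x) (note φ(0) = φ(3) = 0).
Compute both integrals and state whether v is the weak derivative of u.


LHS = -513/4, RHS = -513/4. Yes, v = u' weakly.

u(x) = 2*x**3 - x**2 + x + 2, classical derivative u'(x) = 6*x**2 - 2*x + 1.
φ(x) = x²(3−x), so φ'(x) = 3*x*(2 - x).
Note φ(0) = φ(3) = 0, so the boundary term u·φ vanishes.
LHS = ∫_0^3 u(x) φ'(x) dx = ∫_0^3 (-6*x^5 + 15*x^4 - 9*x^3 + 12*x) dx. Term by term:
  ∫_0^3 -6*x^5 dx = -729;  ∫_0^3 15*x^4 dx = 729;  ∫_0^3 -9*x^3 dx = -729/4;
  ∫_0^3 12*x dx = 54.
Sum: -729 + 729 − 729/4 + 54 = -513/4.
So LHS = -513/4.
∫_0^3 v(x) φ(x) dx = ∫_0^3 (-6*x^5 + 20*x^4 - 7*x^3 + 3*x^2) dx. Term by term:
  ∫_0^3 -6*x^5 dx = -729;  ∫_0^3 20*x^4 dx = 972;  ∫_0^3 -7*x^3 dx = -567/4;
  ∫_0^3 3*x^2 dx = 27.
Sum: -729 + 972 − 567/4 + 27 = 513/4.
So RHS = -∫_0^3 v(x) φ(x) dx = -513/4.
LHS = RHS, so the identity holds for this test φ.
Moreover u is smooth here and v(x) = u'(x) = 6*x**2 - 2*x + 1 pointwise, so the identity holds for every test function. Hence v is the weak derivative of u.


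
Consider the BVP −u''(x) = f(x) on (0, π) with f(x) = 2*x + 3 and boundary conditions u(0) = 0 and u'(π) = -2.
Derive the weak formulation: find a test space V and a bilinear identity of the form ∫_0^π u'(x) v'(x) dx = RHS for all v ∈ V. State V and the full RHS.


V = {v ∈ H^1(0, π) : v(0) = 0} (test functions vanish at x = 0 where u is specified); weak form: ∫_0^π u'v' dx = ∫_0^π (2*x + 3) v dx − 2·v(π) for all v ∈ V.

Multiply both sides by a test function v and integrate from 0 to π:
  ∫_0^π −u''(x) v(x) dx = ∫_0^π f(x) v(x) dx.
Integrate the LHS by parts once:
  ∫_0^π −u'' v dx = −[u'(x) v(x)]_0^π + ∫_0^π u'(x) v'(x) dx.
Thus ∫_0^π u'(x) v'(x) dx = ∫_0^π f(x) v(x) dx + [u'(x) v(x)]_0^π.
Choose V so that boundary terms are either known or forced to vanish.
Mixed BC: u(0) = 0 (Dirichlet) and u'(π) = -2 (Neumann). Define V = {v ∈ H^1(0, π) : v(0) = 0}. Then [u' v]_0^π = u'(π)·v(π) − u'(0)·0 = − 2·v(π).
Weak formulation: find u (satisfying any essential BC) such that ∫_0^π u'(x) v'(x) dx = ∫_0^π f v dx − 2·v(π) for all v ∈ V (Dirichlet at 0 absorbed into V; Neumann datum at x = π contributes the boundary term).
Substituting f(x) = 2*x + 3, the right-hand side is ∫_0^π (2*x + 3) v dx − 2·v(π).


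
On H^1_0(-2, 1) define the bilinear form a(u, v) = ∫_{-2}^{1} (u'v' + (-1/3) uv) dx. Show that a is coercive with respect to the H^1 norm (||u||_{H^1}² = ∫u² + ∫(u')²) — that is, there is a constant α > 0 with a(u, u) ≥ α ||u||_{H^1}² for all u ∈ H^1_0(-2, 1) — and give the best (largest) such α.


α = (-3 + π^2)/(9 + π^2)

Coercivity of a(·,·) on H^1_0(-2, 1) means a(u, u) ≥ α ||u||_{H^1}² for every u ∈ H^1_0.
The interval has length L = 3, and Poincaré/coercivity depend only on L. Here a(u, u) = ∫(u')² + (-1/3)·∫u².
Here c = -1/3 < 0 with |c| < (π/L)² = π^2/9, so coercivity still holds. The condition a(u,u) ≥ α||u||_{H^1}² reads (1−α)∫(u')² ≥ (α−c)∫u². Any admissible α is ≤ 1 (rapidly oscillating u have ∫u²/∫(u')² → 0), and α = 1 would force 0 ≥ (1−c)∫u², impossible since c < 1; so 1−α > 0. By the sharp Poincaré inequality on H^1_0 of an interval of length L, ∫(u')² ≥ (π/L)²∫u² with equality for the first sine mode sin(π(x−x₀)/L) (x₀ the left endpoint), so the inequality holds for all u iff (1−α)(π/L)² ≥ α − c, i.e. α ≤ ((π/L)² + c)/((π/L)² + 1) = (1 + c(L/π)²)/(1 + (L/π)²). (Direct route, valid since c ≤ 0: Poincaré gives c∫u² ≥ c(L/π)²∫(u')², so a(u,u) ≥ (1 + c(L/π)²)∫(u')², while ||u||_{H^1}² ≤ (1 + (L/π)²)∫(u')²; dividing yields the same α.) With (π/L)² = π^2/9 and c = -1/3, the largest admissible constant is α = ((π/L)² + c)/((π/L)² + 1).
Simplifying, α = (-3 + π^2)/(9 + π^2).
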